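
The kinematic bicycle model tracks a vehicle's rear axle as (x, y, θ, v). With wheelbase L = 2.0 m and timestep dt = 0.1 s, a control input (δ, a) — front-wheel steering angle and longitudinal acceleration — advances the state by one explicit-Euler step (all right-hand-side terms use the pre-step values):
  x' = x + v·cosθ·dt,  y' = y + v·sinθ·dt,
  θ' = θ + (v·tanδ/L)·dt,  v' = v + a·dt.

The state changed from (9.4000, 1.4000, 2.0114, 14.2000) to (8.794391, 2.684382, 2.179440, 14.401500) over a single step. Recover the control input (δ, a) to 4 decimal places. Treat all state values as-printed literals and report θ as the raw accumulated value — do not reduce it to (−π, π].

δ = 0.2324, a = 2.0150

a = (v'−v)/dt = (0.201500)/0.1 = 2.0150
Δθ = θ'−θ = 0.168040;  (v·dt/L) = 14.2000·0.1/2.0 = 0.710000
tan δ = Δθ·L/(v·dt) = 0.236676  →  δ = 0.2324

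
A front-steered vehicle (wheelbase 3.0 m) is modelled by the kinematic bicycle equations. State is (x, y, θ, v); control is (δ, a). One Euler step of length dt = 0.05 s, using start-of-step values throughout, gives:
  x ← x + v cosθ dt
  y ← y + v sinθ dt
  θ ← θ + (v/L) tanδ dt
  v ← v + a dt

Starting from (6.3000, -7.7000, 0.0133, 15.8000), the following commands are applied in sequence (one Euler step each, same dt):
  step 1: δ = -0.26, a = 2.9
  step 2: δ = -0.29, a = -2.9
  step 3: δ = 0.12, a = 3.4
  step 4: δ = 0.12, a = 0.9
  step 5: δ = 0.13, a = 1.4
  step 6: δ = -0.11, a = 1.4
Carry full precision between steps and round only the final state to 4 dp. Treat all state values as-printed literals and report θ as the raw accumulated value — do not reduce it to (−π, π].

(11.0651, -8.0128, -0.0669, 16.1550)

after step 1 (δ=-0.26, a=2.9): (7.089930, -7.689493, -0.056752, 15.945000)
after step 2 (δ=-0.29, a=-2.9): (7.885897, -7.734715, -0.136056, 15.800000)
after step 3 (δ=0.12, a=3.4): (8.668596, -7.841867, -0.104303, 15.970000)
after step 4 (δ=0.12, a=0.9): (9.462756, -7.925002, -0.072209, 16.015000)
after step 5 (δ=0.13, a=1.4): (10.261420, -7.982773, -0.037313, 16.085000)
after step 6 (δ=-0.11, a=1.4): (11.065110, -8.012775, -0.066921, 16.155000)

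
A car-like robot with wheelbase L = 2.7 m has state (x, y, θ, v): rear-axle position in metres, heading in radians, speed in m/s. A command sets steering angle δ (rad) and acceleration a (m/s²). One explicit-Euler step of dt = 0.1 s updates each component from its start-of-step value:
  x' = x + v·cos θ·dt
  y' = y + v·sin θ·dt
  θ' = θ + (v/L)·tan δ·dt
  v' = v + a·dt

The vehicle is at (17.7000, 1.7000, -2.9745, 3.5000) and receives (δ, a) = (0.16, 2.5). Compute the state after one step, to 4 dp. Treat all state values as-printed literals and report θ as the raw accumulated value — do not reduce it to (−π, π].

(17.3549, 1.6418, -2.9536, 3.7500)

x' = 17.7000 + 3.5000·cos(-2.9745)·0.1 = 17.3549
y' = 1.7000 + 3.5000·sin(-2.9745)·0.1 = 1.6418
θ' = -2.9745 + (3.5000/2.7)·tan(0.16)·0.1 = -2.9536
v' = 3.5000 + 2.5000·0.1 = 3.7500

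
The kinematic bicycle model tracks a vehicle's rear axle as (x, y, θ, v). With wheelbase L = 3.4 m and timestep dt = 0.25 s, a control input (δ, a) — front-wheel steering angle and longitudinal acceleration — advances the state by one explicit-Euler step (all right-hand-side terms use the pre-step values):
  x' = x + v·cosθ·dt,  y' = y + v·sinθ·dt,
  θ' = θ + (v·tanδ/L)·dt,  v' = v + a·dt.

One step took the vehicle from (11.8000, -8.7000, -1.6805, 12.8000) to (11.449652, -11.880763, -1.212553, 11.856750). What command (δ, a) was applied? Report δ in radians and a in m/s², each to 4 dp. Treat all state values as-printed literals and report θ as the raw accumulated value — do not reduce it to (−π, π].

a = (v'−v)/dt = (-0.943250)/0.25 = -3.7730
Δθ = θ'−θ = 0.467947;  (v·dt/L) = 12.8000·0.25/3.4 = 0.941176
tan δ = Δθ·L/(v·dt) = 0.497194  →  δ = 0.4614

δ = 0.4614, a = -3.7730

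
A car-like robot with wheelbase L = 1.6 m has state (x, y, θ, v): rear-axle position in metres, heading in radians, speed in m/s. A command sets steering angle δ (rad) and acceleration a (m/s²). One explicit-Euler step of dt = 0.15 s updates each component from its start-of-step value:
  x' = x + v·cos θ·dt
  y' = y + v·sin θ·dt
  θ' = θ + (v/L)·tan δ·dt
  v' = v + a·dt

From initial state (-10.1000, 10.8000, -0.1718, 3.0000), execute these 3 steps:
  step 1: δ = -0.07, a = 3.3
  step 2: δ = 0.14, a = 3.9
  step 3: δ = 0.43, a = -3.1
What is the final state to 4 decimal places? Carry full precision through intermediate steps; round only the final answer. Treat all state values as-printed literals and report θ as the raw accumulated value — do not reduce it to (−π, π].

(-8.5364, 10.5346, 0.0301, 3.6150)

after step 1 (δ=-0.07, a=3.3): (-9.656625, 10.723070, -0.191520, 3.495000)
after step 2 (δ=0.14, a=3.9): (-9.141960, 10.623278, -0.145346, 4.080000)
after step 3 (δ=0.43, a=-3.1): (-8.536413, 10.534639, 0.030077, 3.615000)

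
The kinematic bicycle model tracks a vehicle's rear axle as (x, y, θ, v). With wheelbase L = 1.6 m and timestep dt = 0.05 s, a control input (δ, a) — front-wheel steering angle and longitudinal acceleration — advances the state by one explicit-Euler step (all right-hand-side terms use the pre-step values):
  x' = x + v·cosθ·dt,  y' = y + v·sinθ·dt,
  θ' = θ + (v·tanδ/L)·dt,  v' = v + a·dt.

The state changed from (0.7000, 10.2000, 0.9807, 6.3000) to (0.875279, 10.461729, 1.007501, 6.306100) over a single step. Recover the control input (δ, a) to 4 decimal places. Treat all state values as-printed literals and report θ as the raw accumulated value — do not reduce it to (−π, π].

a = (v'−v)/dt = (0.006100)/0.05 = 0.1220
Δθ = θ'−θ = 0.026801;  (v·dt/L) = 6.3000·0.05/1.6 = 0.196875
tan δ = Δθ·L/(v·dt) = 0.136132  →  δ = 0.1353

δ = 0.1353, a = 0.1220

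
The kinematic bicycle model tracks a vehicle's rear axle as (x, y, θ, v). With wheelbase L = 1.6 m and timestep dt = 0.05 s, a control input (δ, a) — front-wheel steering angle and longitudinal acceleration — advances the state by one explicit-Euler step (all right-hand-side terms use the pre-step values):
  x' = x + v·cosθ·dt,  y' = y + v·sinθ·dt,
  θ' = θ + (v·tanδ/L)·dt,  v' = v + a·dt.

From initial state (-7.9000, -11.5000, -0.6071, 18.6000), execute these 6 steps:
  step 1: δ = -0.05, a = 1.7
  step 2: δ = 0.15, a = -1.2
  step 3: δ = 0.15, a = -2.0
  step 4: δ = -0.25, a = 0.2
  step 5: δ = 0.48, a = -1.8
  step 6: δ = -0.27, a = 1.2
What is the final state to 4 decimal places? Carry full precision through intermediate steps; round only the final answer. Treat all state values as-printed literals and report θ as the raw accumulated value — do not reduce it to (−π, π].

(-3.1197, -14.2892, -0.4658, 18.5050)

after step 1 (δ=-0.05, a=1.7): (-7.136186, -12.030554, -0.636187, 18.685000)
after step 2 (δ=0.15, a=-1.2): (-6.384705, -12.585622, -0.547938, 18.625000)
after step 3 (δ=0.15, a=-2.0): (-5.589790, -13.070737, -0.459973, 18.525000)
after step 4 (δ=-0.25, a=0.2): (-4.759810, -13.481921, -0.607792, 18.535000)
after step 5 (δ=0.48, a=-1.8): (-3.999031, -14.011147, -0.306244, 18.445000)
after step 6 (δ=-0.27, a=1.2): (-3.119691, -14.289186, -0.465769, 18.505000)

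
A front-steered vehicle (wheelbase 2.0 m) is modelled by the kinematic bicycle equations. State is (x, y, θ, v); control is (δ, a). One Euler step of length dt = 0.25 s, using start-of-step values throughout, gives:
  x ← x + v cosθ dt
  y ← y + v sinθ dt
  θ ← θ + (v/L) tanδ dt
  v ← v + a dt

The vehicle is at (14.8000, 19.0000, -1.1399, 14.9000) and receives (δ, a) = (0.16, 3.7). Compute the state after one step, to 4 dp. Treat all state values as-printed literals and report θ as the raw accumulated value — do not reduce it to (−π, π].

(16.3559, 15.6155, -0.8393, 15.8250)

x' = 14.8000 + 14.9000·cos(-1.1399)·0.25 = 16.3559
y' = 19.0000 + 14.9000·sin(-1.1399)·0.25 = 15.6155
θ' = -1.1399 + (14.9000/2.0)·tan(0.16)·0.25 = -0.8393
v' = 14.9000 + 3.7000·0.25 = 15.8250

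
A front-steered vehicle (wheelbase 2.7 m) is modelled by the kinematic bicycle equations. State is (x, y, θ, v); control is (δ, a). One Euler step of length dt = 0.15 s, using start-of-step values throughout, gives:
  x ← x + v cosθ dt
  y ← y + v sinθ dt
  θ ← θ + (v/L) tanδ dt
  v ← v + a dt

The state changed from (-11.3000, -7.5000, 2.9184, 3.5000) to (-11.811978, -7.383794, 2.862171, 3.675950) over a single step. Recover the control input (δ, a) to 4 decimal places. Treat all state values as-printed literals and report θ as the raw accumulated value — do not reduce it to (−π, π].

δ = -0.2815, a = 1.1730

a = (v'−v)/dt = (0.175950)/0.15 = 1.1730
Δθ = θ'−θ = -0.056229;  (v·dt/L) = 3.5000·0.15/2.7 = 0.194444
tan δ = Δθ·L/(v·dt) = -0.289178  →  δ = -0.2815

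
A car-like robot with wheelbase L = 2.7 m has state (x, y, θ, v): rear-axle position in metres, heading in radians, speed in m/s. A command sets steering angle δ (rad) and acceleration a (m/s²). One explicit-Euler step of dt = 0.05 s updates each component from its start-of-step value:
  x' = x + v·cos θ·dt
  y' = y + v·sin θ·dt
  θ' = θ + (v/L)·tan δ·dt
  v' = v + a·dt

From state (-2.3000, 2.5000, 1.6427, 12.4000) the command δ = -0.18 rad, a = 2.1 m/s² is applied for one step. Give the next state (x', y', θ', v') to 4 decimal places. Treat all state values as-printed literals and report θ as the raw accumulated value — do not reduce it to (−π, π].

x' = -2.3000 + 12.4000·cos(1.6427)·0.05 = -2.3445
y' = 2.5000 + 12.4000·sin(1.6427)·0.05 = 3.1184
θ' = 1.6427 + (12.4000/2.7)·tan(-0.18)·0.05 = 1.6009
v' = 12.4000 + 2.1000·0.05 = 12.5050

(-2.3445, 3.1184, 1.6009, 12.5050)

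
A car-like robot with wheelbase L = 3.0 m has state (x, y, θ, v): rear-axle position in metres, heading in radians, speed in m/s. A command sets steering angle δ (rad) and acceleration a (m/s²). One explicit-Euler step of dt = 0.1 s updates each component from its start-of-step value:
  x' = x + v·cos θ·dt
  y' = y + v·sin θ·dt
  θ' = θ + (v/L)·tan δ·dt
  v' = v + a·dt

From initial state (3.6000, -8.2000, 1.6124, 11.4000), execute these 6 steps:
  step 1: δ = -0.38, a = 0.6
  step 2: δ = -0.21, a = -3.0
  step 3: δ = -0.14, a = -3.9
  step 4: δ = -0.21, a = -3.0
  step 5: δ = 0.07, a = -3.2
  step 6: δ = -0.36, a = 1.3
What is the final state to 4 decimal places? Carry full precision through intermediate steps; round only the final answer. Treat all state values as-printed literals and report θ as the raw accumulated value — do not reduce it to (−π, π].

(4.7773, -1.8167, 1.1474, 10.2800)

after step 1 (δ=-0.38, a=0.6): (3.552585, -7.060986, 1.460623, 11.460000)
after step 2 (δ=-0.21, a=-3.0): (3.678589, -5.921935, 1.379203, 11.160000)
after step 3 (δ=-0.14, a=-3.9): (3.891101, -4.826355, 1.326780, 10.770000)
after step 4 (δ=-0.21, a=-3.0): (4.151307, -3.781261, 1.250262, 10.470000)
after step 5 (δ=0.07, a=-3.2): (4.481189, -2.787588, 1.274732, 10.150000)
after step 6 (δ=-0.36, a=1.3): (4.777324, -1.816748, 1.147382, 10.280000)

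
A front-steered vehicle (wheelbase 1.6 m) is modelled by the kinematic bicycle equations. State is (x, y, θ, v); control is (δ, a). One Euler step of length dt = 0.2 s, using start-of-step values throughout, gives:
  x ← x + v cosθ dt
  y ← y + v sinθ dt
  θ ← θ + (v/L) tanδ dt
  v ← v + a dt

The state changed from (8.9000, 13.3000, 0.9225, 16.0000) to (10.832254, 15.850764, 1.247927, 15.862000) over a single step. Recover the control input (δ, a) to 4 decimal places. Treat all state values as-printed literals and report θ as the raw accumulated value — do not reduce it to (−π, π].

δ = 0.1613, a = -0.6900

a = (v'−v)/dt = (-0.138000)/0.2 = -0.6900
Δθ = θ'−θ = 0.325427;  (v·dt/L) = 16.0000·0.2/1.6 = 2.000000
tan δ = Δθ·L/(v·dt) = 0.162713  →  δ = 0.1613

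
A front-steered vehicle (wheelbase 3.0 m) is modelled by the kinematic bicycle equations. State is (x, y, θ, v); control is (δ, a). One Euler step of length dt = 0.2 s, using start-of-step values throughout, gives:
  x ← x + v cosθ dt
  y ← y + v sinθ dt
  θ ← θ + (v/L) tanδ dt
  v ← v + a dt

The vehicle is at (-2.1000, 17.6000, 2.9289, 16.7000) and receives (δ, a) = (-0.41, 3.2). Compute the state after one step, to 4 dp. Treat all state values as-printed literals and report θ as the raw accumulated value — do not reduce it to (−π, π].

(-5.3647, 18.3050, 2.4450, 17.3400)

x' = -2.1000 + 16.7000·cos(2.9289)·0.2 = -5.3647
y' = 17.6000 + 16.7000·sin(2.9289)·0.2 = 18.3050
θ' = 2.9289 + (16.7000/3.0)·tan(-0.41)·0.2 = 2.4450
v' = 16.7000 + 3.2000·0.2 = 17.3400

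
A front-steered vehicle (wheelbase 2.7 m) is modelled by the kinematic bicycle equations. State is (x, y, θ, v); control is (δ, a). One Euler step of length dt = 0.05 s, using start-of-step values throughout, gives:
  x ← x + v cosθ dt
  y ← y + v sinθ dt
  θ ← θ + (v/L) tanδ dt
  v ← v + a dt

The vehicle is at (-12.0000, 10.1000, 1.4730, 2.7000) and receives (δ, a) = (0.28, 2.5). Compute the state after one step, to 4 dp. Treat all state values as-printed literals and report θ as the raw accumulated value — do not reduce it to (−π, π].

x' = -12.0000 + 2.7000·cos(1.4730)·0.05 = -11.9868
y' = 10.1000 + 2.7000·sin(1.4730)·0.05 = 10.2344
θ' = 1.4730 + (2.7000/2.7)·tan(0.28)·0.05 = 1.4874
v' = 2.7000 + 2.5000·0.05 = 2.8250

(-11.9868, 10.2344, 1.4874, 2.8250)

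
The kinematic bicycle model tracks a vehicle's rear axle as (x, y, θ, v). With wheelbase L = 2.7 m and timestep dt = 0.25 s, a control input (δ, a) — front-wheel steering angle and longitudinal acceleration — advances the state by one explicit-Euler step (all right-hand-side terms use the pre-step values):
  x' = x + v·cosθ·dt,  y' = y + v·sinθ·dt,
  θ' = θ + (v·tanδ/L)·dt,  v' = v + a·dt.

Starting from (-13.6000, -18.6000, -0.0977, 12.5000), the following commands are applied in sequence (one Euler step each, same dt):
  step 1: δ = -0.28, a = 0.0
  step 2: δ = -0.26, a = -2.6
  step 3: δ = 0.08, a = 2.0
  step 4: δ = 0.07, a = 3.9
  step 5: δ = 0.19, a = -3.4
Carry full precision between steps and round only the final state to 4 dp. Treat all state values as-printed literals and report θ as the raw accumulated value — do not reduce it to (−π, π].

(-0.1980, -25.8711, -0.3330, 12.4750)

after step 1 (δ=-0.28, a=0.0): (-10.489903, -18.904827, -0.430518, 12.500000)
after step 2 (δ=-0.26, a=-2.6): (-7.650059, -20.209018, -0.738413, 11.850000)
after step 3 (δ=0.08, a=2.0): (-5.459178, -22.203121, -0.650447, 12.350000)
after step 4 (δ=0.07, a=3.9): (-3.002106, -24.072733, -0.570270, 13.325000)
after step 5 (δ=0.19, a=-3.4): (-0.198008, -25.871140, -0.332986, 12.475000)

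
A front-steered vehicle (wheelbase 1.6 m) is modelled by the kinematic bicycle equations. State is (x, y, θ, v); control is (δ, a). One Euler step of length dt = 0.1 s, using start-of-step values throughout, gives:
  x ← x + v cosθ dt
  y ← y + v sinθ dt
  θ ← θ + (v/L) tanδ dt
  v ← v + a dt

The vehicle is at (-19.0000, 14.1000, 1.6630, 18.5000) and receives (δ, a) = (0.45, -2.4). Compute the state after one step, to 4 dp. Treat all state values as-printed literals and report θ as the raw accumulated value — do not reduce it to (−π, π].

(-19.1703, 15.9421, 2.2215, 18.2600)

x' = -19.0000 + 18.5000·cos(1.6630)·0.1 = -19.1703
y' = 14.1000 + 18.5000·sin(1.6630)·0.1 = 15.9421
θ' = 1.6630 + (18.5000/1.6)·tan(0.45)·0.1 = 2.2215
v' = 18.5000 − 2.4000·0.1 = 18.2600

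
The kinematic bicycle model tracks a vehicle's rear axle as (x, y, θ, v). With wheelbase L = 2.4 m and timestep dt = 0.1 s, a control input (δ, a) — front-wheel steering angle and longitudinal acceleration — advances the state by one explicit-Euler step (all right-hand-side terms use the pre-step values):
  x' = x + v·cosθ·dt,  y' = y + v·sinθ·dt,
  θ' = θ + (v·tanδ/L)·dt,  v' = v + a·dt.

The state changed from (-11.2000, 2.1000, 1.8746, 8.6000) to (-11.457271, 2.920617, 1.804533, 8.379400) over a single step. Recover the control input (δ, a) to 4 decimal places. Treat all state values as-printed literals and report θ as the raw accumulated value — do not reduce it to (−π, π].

δ = -0.1931, a = -2.2060

a = (v'−v)/dt = (-0.220600)/0.1 = -2.2060
Δθ = θ'−θ = -0.070067;  (v·dt/L) = 8.6000·0.1/2.4 = 0.358333
tan δ = Δθ·L/(v·dt) = -0.195536  →  δ = -0.1931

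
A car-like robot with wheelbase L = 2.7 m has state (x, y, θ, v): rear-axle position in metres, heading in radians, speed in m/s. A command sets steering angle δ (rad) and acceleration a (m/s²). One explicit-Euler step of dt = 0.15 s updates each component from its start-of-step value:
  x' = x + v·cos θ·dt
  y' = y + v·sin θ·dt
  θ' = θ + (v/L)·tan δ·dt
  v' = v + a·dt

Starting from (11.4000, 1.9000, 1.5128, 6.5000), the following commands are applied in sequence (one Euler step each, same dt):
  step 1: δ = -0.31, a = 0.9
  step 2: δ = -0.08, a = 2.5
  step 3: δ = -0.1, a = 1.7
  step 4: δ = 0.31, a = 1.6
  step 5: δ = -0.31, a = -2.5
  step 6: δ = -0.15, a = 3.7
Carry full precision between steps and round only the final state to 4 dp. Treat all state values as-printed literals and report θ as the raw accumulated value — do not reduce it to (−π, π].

(12.4902, 8.0971, 1.2644, 7.6850)

after step 1 (δ=-0.31, a=0.9): (11.456515, 2.873361, 1.397126, 6.635000)
after step 2 (δ=-0.08, a=2.5): (11.628492, 3.853639, 1.367574, 7.010000)
after step 3 (δ=-0.1, a=1.7): (11.840713, 4.883501, 1.328499, 7.265000)
after step 4 (δ=0.31, a=1.6): (12.102180, 5.941419, 1.457787, 7.505000)
after step 5 (δ=-0.31, a=-2.5): (12.229129, 7.059988, 1.324228, 7.130000)
after step 6 (δ=-0.15, a=3.7): (12.490170, 8.097142, 1.264362, 7.685000)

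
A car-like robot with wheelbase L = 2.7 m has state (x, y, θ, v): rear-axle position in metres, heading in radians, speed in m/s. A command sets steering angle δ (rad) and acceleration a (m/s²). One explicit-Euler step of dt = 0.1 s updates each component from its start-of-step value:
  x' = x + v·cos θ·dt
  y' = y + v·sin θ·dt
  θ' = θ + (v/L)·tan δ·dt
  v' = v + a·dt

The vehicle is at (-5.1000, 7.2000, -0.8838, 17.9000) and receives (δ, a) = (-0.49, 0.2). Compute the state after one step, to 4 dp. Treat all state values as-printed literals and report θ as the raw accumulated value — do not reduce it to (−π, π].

(-3.9648, 5.8161, -1.2374, 17.9200)

x' = -5.1000 + 17.9000·cos(-0.8838)·0.1 = -3.9648
y' = 7.2000 + 17.9000·sin(-0.8838)·0.1 = 5.8161
θ' = -0.8838 + (17.9000/2.7)·tan(-0.49)·0.1 = -1.2374
v' = 17.9000 + 0.2000·0.1 = 17.9200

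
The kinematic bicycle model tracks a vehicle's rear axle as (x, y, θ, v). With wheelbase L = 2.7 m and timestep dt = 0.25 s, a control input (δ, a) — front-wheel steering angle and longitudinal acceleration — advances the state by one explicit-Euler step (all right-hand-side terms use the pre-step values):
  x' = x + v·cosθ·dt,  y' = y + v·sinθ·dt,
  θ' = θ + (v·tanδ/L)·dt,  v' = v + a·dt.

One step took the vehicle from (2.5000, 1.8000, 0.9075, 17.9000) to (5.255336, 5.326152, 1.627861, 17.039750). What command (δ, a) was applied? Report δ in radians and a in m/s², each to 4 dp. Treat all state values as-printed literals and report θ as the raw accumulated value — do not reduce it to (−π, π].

δ = 0.4100, a = -3.4410

a = (v'−v)/dt = (-0.860250)/0.25 = -3.4410
Δθ = θ'−θ = 0.720361;  (v·dt/L) = 17.9000·0.25/2.7 = 1.657407
tan δ = Δθ·L/(v·dt) = 0.434631  →  δ = 0.4100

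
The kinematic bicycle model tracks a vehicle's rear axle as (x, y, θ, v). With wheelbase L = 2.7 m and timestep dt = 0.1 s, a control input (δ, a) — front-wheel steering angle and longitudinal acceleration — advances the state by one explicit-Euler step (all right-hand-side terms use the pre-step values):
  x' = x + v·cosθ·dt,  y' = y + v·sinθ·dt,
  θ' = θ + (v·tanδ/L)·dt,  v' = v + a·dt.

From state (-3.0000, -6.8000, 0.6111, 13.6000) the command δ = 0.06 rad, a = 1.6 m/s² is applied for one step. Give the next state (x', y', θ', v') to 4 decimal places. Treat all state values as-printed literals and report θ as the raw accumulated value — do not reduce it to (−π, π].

(-1.8861, -6.0197, 0.6414, 13.7600)

x' = -3.0000 + 13.6000·cos(0.6111)·0.1 = -1.8861
y' = -6.8000 + 13.6000·sin(0.6111)·0.1 = -6.0197
θ' = 0.6111 + (13.6000/2.7)·tan(0.06)·0.1 = 0.6414
v' = 13.6000 + 1.6000·0.1 = 13.7600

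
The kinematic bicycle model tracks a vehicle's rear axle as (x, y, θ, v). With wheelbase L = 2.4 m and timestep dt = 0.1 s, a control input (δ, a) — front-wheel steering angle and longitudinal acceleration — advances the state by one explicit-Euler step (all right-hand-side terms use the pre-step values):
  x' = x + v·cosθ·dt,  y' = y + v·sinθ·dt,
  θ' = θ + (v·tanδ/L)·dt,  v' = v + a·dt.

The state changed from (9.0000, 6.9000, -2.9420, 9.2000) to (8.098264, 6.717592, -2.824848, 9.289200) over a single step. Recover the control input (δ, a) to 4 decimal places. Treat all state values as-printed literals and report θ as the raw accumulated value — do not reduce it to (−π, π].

a = (v'−v)/dt = (0.089200)/0.1 = 0.8920
Δθ = θ'−θ = 0.117152;  (v·dt/L) = 9.2000·0.1/2.4 = 0.383333
tan δ = Δθ·L/(v·dt) = 0.305614  →  δ = 0.2966

δ = 0.2966, a = 0.8920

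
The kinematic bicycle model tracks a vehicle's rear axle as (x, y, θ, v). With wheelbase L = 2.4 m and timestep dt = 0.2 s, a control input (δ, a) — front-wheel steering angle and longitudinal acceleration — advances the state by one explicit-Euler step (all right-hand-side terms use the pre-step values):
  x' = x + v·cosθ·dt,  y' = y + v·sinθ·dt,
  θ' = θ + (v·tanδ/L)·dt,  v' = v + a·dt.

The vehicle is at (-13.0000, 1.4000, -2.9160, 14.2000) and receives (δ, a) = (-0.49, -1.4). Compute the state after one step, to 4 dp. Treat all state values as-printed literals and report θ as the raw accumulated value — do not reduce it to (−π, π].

x' = -13.0000 + 14.2000·cos(-2.9160)·0.2 = -15.7680
y' = 1.4000 + 14.2000·sin(-2.9160)·0.2 = 0.7647
θ' = -2.9160 + (14.2000/2.4)·tan(-0.49)·0.2 = -3.5472
v' = 14.2000 − 1.4000·0.2 = 13.9200

(-15.7680, 0.7647, -3.5472, 13.9200)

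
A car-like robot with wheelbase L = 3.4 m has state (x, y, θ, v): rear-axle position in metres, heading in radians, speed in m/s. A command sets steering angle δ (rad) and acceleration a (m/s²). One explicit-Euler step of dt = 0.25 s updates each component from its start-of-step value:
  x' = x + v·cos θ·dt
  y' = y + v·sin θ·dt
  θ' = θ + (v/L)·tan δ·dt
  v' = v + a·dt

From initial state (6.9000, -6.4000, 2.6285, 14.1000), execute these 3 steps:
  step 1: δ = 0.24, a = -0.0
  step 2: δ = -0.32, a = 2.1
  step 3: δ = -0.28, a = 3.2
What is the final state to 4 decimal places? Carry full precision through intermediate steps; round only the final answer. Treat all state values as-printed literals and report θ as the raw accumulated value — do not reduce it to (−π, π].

(-2.5897, -1.6922, 2.2294, 15.4250)

after step 1 (δ=0.24, a=-0.0): (3.828912, -4.669669, 2.882214, 14.100000)
after step 2 (δ=-0.32, a=2.1): (0.421825, -3.765576, 2.538641, 14.625000)
after step 3 (δ=-0.28, a=3.2): (-2.589701, -1.692203, 2.229414, 15.425000)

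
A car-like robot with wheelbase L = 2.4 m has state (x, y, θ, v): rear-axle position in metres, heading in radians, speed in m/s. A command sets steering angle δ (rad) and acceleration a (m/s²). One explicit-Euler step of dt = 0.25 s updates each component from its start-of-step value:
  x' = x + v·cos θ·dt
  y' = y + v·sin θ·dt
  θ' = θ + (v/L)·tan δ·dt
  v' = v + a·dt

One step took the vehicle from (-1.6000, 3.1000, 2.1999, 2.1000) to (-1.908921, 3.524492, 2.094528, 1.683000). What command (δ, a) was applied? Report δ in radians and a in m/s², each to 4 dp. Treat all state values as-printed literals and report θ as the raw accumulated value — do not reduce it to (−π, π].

δ = -0.4489, a = -1.6680

a = (v'−v)/dt = (-0.417000)/0.25 = -1.6680
Δθ = θ'−θ = -0.105372;  (v·dt/L) = 2.1000·0.25/2.4 = 0.218750
tan δ = Δθ·L/(v·dt) = -0.481701  →  δ = -0.4489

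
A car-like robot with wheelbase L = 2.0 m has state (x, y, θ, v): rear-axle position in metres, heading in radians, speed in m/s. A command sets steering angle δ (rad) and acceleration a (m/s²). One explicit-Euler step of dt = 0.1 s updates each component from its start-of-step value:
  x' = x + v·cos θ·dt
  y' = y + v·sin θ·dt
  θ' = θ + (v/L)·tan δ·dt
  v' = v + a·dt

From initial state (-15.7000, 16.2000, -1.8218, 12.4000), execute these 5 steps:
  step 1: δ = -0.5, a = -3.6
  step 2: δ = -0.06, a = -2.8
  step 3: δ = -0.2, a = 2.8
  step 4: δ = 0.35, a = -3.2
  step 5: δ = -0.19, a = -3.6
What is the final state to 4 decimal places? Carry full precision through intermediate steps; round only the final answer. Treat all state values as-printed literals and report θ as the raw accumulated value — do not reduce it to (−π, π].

(-18.7706, 11.1462, -2.2088, 11.3600)

after step 1 (δ=-0.5, a=-3.6): (-16.007987, 14.998857, -2.160508, 12.040000)
after step 2 (δ=-0.06, a=-2.8): (-16.677556, 13.998211, -2.196671, 11.760000)
after step 3 (δ=-0.2, a=2.8): (-17.366465, 13.045121, -2.315864, 12.040000)
after step 4 (δ=0.35, a=-3.2): (-18.182803, 12.160130, -2.096117, 11.720000)
after step 5 (δ=-0.19, a=-3.6): (-18.770550, 11.146159, -2.208817, 11.360000)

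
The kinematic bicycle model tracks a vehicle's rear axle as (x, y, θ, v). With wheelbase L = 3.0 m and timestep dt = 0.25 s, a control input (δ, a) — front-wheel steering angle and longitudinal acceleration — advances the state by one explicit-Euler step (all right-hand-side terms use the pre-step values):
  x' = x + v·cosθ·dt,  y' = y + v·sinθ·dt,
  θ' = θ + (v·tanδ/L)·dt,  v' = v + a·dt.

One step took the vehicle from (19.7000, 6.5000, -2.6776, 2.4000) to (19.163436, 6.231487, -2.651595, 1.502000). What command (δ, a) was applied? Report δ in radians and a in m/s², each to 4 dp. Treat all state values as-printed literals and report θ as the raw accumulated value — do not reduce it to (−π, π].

δ = 0.1293, a = -3.5920

a = (v'−v)/dt = (-0.898000)/0.25 = -3.5920
Δθ = θ'−θ = 0.026005;  (v·dt/L) = 2.4000·0.25/3.0 = 0.200000
tan δ = Δθ·L/(v·dt) = 0.130025  →  δ = 0.1293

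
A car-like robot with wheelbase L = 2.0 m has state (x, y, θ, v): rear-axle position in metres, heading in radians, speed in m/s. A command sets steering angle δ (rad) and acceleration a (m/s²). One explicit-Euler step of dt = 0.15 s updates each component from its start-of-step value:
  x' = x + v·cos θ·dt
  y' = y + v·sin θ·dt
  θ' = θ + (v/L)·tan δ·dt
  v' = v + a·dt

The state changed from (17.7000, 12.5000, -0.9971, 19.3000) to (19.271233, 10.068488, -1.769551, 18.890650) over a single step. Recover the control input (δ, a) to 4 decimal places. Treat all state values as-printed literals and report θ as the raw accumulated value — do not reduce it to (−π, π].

a = (v'−v)/dt = (-0.409350)/0.15 = -2.7290
Δθ = θ'−θ = -0.772451;  (v·dt/L) = 19.3000·0.15/2.0 = 1.447500
tan δ = Δθ·L/(v·dt) = -0.533645  →  δ = -0.4902

δ = -0.4902, a = -2.7290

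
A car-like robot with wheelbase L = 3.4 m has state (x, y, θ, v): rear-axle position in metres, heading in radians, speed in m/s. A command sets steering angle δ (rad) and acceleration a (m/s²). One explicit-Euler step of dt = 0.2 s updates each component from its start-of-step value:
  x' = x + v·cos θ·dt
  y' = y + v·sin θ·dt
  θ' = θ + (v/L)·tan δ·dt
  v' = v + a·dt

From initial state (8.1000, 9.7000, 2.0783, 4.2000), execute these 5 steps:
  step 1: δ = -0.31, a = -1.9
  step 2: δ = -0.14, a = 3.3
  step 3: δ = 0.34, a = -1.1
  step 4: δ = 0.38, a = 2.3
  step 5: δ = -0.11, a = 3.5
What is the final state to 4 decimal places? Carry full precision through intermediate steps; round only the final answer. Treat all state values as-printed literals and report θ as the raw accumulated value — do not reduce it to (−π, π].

(6.1021, 13.4917, 2.1301, 5.4200)

after step 1 (δ=-0.31, a=-1.9): (7.691762, 10.434127, 1.999160, 3.820000)
after step 2 (δ=-0.14, a=3.3): (7.374410, 11.129097, 1.967494, 4.480000)
after step 3 (δ=0.34, a=-1.1): (7.028218, 11.955515, 2.060714, 4.260000)
after step 4 (δ=0.38, a=2.3): (6.627306, 12.707295, 2.160802, 4.720000)
after step 5 (δ=-0.11, a=3.5): (6.102097, 13.491700, 2.130138, 5.420000)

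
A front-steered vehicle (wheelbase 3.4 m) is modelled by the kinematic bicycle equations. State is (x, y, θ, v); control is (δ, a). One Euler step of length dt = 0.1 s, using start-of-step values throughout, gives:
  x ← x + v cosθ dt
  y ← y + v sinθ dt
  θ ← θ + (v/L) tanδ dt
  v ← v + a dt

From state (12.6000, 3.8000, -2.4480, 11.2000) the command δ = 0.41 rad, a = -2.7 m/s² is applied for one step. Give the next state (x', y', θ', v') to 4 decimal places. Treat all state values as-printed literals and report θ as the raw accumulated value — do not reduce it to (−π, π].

(11.7388, 3.0840, -2.3048, 10.9300)

x' = 12.6000 + 11.2000·cos(-2.4480)·0.1 = 11.7388
y' = 3.8000 + 11.2000·sin(-2.4480)·0.1 = 3.0840
θ' = -2.4480 + (11.2000/3.4)·tan(0.41)·0.1 = -2.3048
v' = 11.2000 − 2.7000·0.1 = 10.9300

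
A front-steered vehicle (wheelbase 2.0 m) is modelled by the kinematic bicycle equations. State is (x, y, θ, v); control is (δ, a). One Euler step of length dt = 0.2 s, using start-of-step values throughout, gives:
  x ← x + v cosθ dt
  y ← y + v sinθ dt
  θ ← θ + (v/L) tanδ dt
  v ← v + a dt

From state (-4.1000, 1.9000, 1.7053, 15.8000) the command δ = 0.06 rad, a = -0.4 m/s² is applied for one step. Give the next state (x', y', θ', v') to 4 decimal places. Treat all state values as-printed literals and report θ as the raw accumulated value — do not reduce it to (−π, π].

x' = -4.1000 + 15.8000·cos(1.7053)·0.2 = -4.5238
y' = 1.9000 + 15.8000·sin(1.7053)·0.2 = 5.0315
θ' = 1.7053 + (15.8000/2.0)·tan(0.06)·0.2 = 1.8002
v' = 15.8000 − 0.4000·0.2 = 15.7200

(-4.5238, 5.0315, 1.8002, 15.7200)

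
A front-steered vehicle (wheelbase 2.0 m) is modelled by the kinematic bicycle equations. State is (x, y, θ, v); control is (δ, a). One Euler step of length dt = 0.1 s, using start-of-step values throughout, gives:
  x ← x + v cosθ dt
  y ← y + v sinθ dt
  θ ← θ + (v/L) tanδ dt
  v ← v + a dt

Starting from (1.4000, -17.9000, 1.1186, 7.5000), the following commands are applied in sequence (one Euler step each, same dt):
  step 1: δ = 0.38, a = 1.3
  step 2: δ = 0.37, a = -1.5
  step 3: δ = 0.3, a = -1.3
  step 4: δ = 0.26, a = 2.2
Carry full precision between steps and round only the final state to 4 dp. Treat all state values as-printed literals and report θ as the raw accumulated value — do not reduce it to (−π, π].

after step 1 (δ=0.38, a=1.3): (1.727707, -17.225383, 1.268380, 7.630000)
after step 2 (δ=0.37, a=-1.5): (1.954949, -16.497008, 1.416350, 7.480000)
after step 3 (δ=0.3, a=-1.3): (2.070017, -15.757912, 1.532041, 7.350000)
after step 4 (δ=0.26, a=2.2): (2.098495, -15.023464, 1.629804, 7.570000)

(2.0985, -15.0235, 1.6298, 7.5700)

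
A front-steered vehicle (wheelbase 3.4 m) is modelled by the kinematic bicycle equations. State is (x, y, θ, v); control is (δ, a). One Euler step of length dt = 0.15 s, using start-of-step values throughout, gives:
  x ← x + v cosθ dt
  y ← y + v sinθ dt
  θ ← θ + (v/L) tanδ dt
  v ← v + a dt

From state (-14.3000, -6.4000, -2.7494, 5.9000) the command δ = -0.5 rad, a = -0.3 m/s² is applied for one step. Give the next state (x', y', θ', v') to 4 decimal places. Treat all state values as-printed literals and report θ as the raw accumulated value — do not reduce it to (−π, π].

(-15.1178, -6.7383, -2.8916, 5.8550)

x' = -14.3000 + 5.9000·cos(-2.7494)·0.15 = -15.1178
y' = -6.4000 + 5.9000·sin(-2.7494)·0.15 = -6.7383
θ' = -2.7494 + (5.9000/3.4)·tan(-0.5)·0.15 = -2.8916
v' = 5.9000 − 0.3000·0.15 = 5.8550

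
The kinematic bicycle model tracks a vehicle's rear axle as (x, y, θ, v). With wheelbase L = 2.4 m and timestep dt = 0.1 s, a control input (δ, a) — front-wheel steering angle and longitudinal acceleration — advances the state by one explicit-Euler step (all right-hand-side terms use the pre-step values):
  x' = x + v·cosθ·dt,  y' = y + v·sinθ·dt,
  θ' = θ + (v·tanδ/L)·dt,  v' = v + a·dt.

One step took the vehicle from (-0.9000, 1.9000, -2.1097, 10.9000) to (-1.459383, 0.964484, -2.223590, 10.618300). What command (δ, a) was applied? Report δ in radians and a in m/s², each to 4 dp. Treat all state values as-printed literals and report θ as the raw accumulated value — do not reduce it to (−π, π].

δ = -0.2457, a = -2.8170

a = (v'−v)/dt = (-0.281700)/0.1 = -2.8170
Δθ = θ'−θ = -0.113890;  (v·dt/L) = 10.9000·0.1/2.4 = 0.454167
tan δ = Δθ·L/(v·dt) = -0.250767  →  δ = -0.2457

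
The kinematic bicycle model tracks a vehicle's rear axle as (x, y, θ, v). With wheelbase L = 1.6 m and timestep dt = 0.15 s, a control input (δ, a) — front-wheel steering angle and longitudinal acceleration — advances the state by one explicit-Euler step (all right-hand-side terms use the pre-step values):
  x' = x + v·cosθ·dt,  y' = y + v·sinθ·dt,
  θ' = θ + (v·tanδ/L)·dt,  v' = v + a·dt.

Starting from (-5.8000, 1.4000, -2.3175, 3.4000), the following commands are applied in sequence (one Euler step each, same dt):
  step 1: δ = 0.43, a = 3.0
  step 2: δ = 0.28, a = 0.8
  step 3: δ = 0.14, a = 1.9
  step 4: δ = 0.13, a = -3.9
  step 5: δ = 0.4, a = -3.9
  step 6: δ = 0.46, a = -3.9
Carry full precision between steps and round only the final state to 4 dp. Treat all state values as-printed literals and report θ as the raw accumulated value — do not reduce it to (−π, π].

(-7.3542, -1.5080, -1.6742, 2.5000)

after step 1 (δ=0.43, a=3.0): (-6.146404, 1.025695, -2.171315, 3.850000)
after step 2 (δ=0.28, a=0.8): (-6.472732, 0.549233, -2.067525, 3.970000)
after step 3 (δ=0.14, a=1.9): (-6.756519, 0.025701, -2.015076, 4.255000)
after step 4 (δ=0.13, a=-3.9): (-7.030844, -0.550588, -1.962924, 3.670000)
after step 5 (δ=0.4, a=-3.9): (-7.241220, -1.059304, -1.817457, 3.085000)
after step 6 (δ=0.46, a=-3.9): (-7.354208, -1.508048, -1.674164, 2.500000)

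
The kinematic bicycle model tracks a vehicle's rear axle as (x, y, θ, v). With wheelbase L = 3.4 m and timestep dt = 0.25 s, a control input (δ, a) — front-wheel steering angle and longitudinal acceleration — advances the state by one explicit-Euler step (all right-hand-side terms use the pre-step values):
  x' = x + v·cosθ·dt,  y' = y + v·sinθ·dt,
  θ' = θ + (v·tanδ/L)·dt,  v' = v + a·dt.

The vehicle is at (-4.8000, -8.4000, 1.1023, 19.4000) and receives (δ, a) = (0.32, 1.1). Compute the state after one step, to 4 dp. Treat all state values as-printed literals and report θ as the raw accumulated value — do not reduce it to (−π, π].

(-2.6100, -4.0726, 1.5750, 19.6750)

x' = -4.8000 + 19.4000·cos(1.1023)·0.25 = -2.6100
y' = -8.4000 + 19.4000·sin(1.1023)·0.25 = -4.0726
θ' = 1.1023 + (19.4000/3.4)·tan(0.32)·0.25 = 1.5750
v' = 19.4000 + 1.1000·0.25 = 19.6750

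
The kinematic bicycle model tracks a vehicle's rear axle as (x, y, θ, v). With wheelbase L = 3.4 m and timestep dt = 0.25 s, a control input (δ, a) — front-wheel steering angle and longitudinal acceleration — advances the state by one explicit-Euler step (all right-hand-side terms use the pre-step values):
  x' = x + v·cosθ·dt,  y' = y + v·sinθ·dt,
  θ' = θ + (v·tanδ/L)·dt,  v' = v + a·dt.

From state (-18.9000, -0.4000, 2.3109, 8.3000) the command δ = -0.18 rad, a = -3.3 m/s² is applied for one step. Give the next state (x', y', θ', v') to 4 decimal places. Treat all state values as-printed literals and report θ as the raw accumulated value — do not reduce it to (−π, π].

(-20.2993, 1.1322, 2.1998, 7.4750)

x' = -18.9000 + 8.3000·cos(2.3109)·0.25 = -20.2993
y' = -0.4000 + 8.3000·sin(2.3109)·0.25 = 1.1322
θ' = 2.3109 + (8.3000/3.4)·tan(-0.18)·0.25 = 2.1998
v' = 8.3000 − 3.3000·0.25 = 7.4750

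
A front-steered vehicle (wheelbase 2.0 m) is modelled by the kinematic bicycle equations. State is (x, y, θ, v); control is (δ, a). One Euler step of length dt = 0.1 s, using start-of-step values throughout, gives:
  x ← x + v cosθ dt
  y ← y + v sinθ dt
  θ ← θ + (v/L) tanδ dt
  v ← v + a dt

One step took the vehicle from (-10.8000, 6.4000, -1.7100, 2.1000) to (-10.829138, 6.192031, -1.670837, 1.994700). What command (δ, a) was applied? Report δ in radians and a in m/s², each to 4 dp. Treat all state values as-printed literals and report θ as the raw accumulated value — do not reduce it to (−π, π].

δ = 0.3570, a = -1.0530

a = (v'−v)/dt = (-0.105300)/0.1 = -1.0530
Δθ = θ'−θ = 0.039163;  (v·dt/L) = 2.1000·0.1/2.0 = 0.105000
tan δ = Δθ·L/(v·dt) = 0.372981  →  δ = 0.3570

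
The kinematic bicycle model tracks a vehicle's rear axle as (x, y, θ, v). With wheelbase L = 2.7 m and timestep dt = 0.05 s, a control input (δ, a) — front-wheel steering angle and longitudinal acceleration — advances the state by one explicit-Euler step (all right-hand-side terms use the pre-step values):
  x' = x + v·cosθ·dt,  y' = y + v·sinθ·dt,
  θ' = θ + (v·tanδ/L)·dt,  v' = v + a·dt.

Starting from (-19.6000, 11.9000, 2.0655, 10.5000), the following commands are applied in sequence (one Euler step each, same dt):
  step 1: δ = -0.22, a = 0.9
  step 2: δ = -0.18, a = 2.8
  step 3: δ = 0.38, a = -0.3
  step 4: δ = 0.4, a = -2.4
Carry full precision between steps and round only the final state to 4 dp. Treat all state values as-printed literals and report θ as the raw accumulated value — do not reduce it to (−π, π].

(-20.5482, 13.7948, 2.1491, 10.5500)

after step 1 (δ=-0.22, a=0.9): (-19.849255, 12.362057, 2.022018, 10.545000)
after step 2 (δ=-0.18, a=2.8): (-20.079170, 12.836538, 1.986484, 10.685000)
after step 3 (δ=0.38, a=-0.3): (-20.294911, 13.325290, 2.065516, 10.670000)
after step 4 (δ=0.4, a=-2.4): (-20.548208, 13.794825, 2.149057, 10.550000)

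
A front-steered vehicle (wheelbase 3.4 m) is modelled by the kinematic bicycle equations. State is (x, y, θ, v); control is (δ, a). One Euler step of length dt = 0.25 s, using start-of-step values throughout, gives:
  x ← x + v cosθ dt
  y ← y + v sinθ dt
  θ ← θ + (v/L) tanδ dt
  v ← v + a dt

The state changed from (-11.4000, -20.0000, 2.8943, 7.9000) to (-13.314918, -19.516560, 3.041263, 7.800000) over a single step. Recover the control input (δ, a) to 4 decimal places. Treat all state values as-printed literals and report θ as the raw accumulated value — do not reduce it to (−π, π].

δ = 0.2478, a = -0.4000

a = (v'−v)/dt = (-0.100000)/0.25 = -0.4000
Δθ = θ'−θ = 0.146963;  (v·dt/L) = 7.9000·0.25/3.4 = 0.580882
tan δ = Δθ·L/(v·dt) = 0.253000  →  δ = 0.2478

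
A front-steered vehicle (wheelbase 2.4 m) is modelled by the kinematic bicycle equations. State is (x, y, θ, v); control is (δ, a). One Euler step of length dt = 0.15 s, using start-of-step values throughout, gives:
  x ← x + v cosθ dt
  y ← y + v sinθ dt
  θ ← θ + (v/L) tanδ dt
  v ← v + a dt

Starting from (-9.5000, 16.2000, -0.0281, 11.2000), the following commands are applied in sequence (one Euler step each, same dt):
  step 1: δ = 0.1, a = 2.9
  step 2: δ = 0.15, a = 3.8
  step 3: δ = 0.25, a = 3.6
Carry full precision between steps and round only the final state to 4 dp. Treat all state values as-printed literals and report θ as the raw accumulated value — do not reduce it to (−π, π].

(-4.2673, 16.5036, 0.3468, 12.7450)

after step 1 (δ=0.1, a=2.9): (-7.820663, 16.152798, 0.042134, 11.635000)
after step 2 (δ=0.15, a=3.8): (-6.076962, 16.226311, 0.152038, 12.205000)
after step 3 (δ=0.25, a=3.6): (-4.267331, 16.503584, 0.346816, 12.745000)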